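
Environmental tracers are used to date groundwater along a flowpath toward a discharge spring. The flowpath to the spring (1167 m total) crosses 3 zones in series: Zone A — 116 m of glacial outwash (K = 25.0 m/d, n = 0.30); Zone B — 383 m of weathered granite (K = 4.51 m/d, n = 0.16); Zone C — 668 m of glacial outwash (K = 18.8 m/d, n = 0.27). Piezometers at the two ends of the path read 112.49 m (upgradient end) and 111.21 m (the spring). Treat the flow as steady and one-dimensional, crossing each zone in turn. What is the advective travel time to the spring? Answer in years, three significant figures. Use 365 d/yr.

74.0 years

Total head drop ΔH = 112.49 − 111.21 = 1.28 m
Steady 1-D flow in series ⇒ the Darcy flux q is identical in every zone and the zone head losses add (resistances L/K in series).
Σ(L/K) = 116/25.0 + 383/4.51 + 668/18.8 = 4.640 + 84.92 + 35.53 = 125.1 d
q = ΔH / Σ(L/K) = 1.28 / 125.1 = 0.01023 m/d (same in every zone)
Zone A: v = q/n = 0.01023/0.30 = 0.03411 m/d → t_A = 116/0.03411 = 3401 d
Zone B: v = q/n = 0.01023/0.16 = 0.06395 m/d → t_B = 383/0.06395 = 5989 d
Zone C: v = q/n = 0.01023/0.27 = 0.03790 m/d → t_C = 668/0.03790 = 17630 d
Total t = 3401 + 5989 + 17630 = 27020 d
   = 27020 / 365 = 74.0 yr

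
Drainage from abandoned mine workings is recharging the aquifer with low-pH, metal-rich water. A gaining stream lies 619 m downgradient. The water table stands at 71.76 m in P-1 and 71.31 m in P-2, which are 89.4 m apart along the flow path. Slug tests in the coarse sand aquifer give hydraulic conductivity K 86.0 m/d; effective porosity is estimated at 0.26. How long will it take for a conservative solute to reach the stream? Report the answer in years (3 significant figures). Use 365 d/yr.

1.02 years

Hydraulic gradient i = (71.76 − 71.31) / 89.4 = 0.45 / 89.4 = 0.005034
q = Ki = 86.0 × 0.005034 = 0.4329 m/d
Average linear velocity = 0.4329 / 0.26 = 1.665 m/d
t = L / v = 619 / 1.665 = 371.8 d
   = 371.8 / 365 = 1.02 yr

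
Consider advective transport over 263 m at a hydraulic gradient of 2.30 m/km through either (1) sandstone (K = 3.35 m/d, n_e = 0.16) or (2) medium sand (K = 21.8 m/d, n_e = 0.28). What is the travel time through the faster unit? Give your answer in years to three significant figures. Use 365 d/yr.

Unit 1 (sandstone): v = 3.35×0.0023/0.16 = 0.04816 m/d, t = 263/0.04816 = 5461 d
Unit 2 (medium sand): v = 21.8×0.0023/0.28 = 0.1791 m/d, t = 263/0.1791 = 1469 d
Faster: 1469 d / 365 = 4.02 yr

4.02 years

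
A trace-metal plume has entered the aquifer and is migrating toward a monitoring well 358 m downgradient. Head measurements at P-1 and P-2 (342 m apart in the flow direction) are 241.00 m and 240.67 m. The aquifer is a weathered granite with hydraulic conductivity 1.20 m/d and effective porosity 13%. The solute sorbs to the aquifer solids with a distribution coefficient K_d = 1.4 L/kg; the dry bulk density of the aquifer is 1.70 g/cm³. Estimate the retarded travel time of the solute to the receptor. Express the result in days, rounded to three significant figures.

776000 days

Hydraulic gradient i = (241.00 − 240.67) / 342 = 0.33 / 342 = 9.649e-4
Specific discharge q = 1.20 × 9.649e-4 = 0.001158 m/d
Seepage velocity v = q / n = 0.001158 / 0.13 = 0.008907 m/d
Retardation R = 1 + ρ_b·K_d/n = 1 + 1.70×1.4/0.13 = 19.31
Contaminant velocity v_c = v/R = 0.008907/19.31 = 4.613e-4 m/d
t = L/v_c = 358/4.613e-4 = 776000 d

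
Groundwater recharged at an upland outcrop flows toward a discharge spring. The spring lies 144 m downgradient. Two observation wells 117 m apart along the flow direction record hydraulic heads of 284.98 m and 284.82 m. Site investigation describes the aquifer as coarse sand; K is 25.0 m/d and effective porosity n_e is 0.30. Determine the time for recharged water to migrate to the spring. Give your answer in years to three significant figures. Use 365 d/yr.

3.46 years

Hydraulic gradient i = (284.98 − 284.82) / 117 = 0.16 / 117 = 0.001368
q = Ki = 25.0 × 0.001368 = 0.03419 m/d
v_s = q/n_e = 0.03419/0.30 = 0.1140 m/d
t = L / v = 144 / 0.1140 = 1264 d
   = 1264 / 365 = 3.46 yr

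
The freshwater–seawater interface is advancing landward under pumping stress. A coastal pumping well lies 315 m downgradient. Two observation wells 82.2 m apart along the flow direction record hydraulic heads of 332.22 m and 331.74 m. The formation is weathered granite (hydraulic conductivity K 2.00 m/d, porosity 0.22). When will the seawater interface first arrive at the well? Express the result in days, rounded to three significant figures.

Hydraulic gradient i = (332.22 − 331.74) / 82.2 = 0.48 / 82.2 = 0.005839
Specific discharge q = 2.00 × 0.005839 = 0.01168 m/d
Seepage velocity v = q / n = 0.01168 / 0.22 = 0.05309 m/d
t = L / v = 315 / 0.05309 = 5934 d

5930 days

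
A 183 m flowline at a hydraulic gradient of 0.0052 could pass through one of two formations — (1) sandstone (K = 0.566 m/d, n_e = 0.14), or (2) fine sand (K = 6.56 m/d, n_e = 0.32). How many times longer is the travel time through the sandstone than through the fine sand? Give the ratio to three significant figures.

5.07

Unit 1 (sandstone): v = 0.566×0.0052/0.14 = 0.02102 m/d, t = 183/0.02102 = 8705 d
Unit 2 (fine sand): v = 6.56×0.0052/0.32 = 0.1066 m/d, t = 183/0.1066 = 1717 d
t(sandstone) / t(fine sand) = 8705/1717 = 5.07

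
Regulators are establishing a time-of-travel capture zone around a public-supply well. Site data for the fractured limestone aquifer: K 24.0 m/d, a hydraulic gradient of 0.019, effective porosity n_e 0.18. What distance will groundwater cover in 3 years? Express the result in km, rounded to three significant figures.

q = Ki = 24.0 × 0.019 = 0.4560 m/d
Average linear velocity = 0.4560 / 0.18 = 2.533 m/d
T = 3 yr × 365 = 1095 d
L = v × T = 2.533 × 1095 = 2774 m
   = 2.77 km

2.77 km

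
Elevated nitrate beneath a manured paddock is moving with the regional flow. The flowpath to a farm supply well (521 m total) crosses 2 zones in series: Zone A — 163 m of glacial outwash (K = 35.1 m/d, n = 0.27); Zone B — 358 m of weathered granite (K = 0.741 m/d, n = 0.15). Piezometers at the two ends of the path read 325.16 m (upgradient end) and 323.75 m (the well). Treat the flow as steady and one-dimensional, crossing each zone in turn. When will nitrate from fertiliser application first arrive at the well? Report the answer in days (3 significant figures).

Total head drop ΔH = 325.16 − 323.75 = 1.41 m
Steady 1-D flow in series ⇒ the Darcy flux q is identical in every zone and the zone head losses add (resistances L/K in series).
Σ(L/K) = 163/35.1 + 358/0.741 = 4.644 + 483.1 = 487.8 d
q = ΔH / Σ(L/K) = 1.41 / 487.8 = 0.002891 m/d (same in every zone)
Zone A: v = q/n = 0.002891/0.27 = 0.01071 m/d → t_A = 163/0.01071 = 15220 d
Zone B: v = q/n = 0.002891/0.15 = 0.01927 m/d → t_B = 358/0.01927 = 18580 d
Total t = 15220 + 18580 = 33800 d

33800 days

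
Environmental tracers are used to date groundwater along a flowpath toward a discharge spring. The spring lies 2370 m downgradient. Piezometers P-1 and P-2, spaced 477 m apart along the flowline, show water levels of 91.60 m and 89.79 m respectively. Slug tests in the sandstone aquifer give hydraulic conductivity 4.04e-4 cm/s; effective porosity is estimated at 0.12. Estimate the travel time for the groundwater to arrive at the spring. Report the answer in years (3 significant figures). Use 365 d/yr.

588 years

Hydraulic gradient i = (91.60 − 89.79) / 477 = 1.81 / 477 = 0.003795
K = 4.04e-4 cm/s × 864 = 0.3491 m/d
Darcy flux q = K·i = 0.3491 × 0.003795 = 0.001325 m/d
v = Ki/n = 0.3491·0.003795/0.12 = 0.01104 m/d
t = L / v = 2370 / 0.01104 = 214700 d
   = 214700 / 365 = 588 yr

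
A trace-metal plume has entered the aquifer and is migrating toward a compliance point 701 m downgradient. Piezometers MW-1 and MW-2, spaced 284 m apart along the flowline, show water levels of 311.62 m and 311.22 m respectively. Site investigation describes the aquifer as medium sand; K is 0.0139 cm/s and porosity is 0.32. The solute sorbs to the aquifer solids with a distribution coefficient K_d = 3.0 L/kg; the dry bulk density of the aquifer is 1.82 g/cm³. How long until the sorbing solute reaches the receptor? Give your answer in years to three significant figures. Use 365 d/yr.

656 years

Hydraulic gradient i = (311.62 − 311.22) / 284 = 0.40 / 284 = 0.001408
K = 0.0139 cm/s × 864 = 12.01 m/d
Specific discharge q = 12.01 × 0.001408 = 0.01691 m/d
v = Ki/n = 12.01·0.001408/0.32 = 0.05286 m/d
Retardation R = 1 + ρ_b·K_d/n = 1 + 1.82×3.0/0.32 = 18.06
Contaminant velocity v_c = v/R = 0.05286/18.06 = 0.002926 m/d
t = L/v_c = 701/0.002926 = 239500 d
   = 239500/365 = 656 yr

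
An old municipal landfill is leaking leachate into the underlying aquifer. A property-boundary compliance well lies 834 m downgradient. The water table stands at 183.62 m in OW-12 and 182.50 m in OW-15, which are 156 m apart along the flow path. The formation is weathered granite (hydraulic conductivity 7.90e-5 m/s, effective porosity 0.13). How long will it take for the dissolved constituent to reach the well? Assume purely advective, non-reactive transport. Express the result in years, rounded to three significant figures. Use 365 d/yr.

Hydraulic gradient i = (183.62 − 182.50) / 156 = 1.12 / 156 = 0.007179
K = 7.90e-5 m/s × 86400 s/d = 6.826 m/d
Specific discharge q = 6.826 × 0.007179 = 0.04900 m/d
Average linear velocity = 0.04900 / 0.13 = 0.3770 m/d
t = L / v = 834 / 0.3770 = 2212 d
   = 2212 / 365 = 6.06 yr

6.06 years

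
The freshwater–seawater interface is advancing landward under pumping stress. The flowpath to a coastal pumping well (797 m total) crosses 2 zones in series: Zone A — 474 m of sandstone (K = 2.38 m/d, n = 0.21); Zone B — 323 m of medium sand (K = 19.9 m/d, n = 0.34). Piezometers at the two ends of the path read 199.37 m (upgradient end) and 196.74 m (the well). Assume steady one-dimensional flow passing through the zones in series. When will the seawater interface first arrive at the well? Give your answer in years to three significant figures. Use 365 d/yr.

Total head drop ΔH = 199.37 − 196.74 = 2.63 m
Steady 1-D flow in series ⇒ the Darcy flux q is identical in every zone and the zone head losses add (resistances L/K in series).
Σ(L/K) = 474/2.38 + 323/19.9 = 199.2 + 16.23 = 215.4 d
q = ΔH / Σ(L/K) = 2.63 / 215.4 = 0.01221 m/d (same in every zone)
Zone A: v = q/n = 0.01221/0.21 = 0.05814 m/d → t_A = 474/0.05814 = 8152 d
Zone B: v = q/n = 0.01221/0.34 = 0.03591 m/d → t_B = 323/0.03591 = 8994 d
Total t = 8152 + 8994 = 17150 d
   = 17150 / 365 = 47.0 yr

47.0 years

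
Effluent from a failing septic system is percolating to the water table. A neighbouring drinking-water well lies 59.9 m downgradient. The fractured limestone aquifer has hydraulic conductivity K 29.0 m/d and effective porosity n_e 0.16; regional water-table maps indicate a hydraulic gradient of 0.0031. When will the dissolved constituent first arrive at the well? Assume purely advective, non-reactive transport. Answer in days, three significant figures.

Darcy flux q = K·i = 29.0 × 0.0031 = 0.08990 m/d
Average linear velocity = 0.08990 / 0.16 = 0.5619 m/d
t = L / v = 59.9 / 0.5619 = 106.6 d

107 days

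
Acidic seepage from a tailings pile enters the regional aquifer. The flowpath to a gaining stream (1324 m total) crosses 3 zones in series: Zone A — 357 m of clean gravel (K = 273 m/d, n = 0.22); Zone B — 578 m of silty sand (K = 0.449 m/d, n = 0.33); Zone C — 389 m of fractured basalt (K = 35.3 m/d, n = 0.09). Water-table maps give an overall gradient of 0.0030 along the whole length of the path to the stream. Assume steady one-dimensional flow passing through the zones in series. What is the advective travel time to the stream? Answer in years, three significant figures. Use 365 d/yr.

For zones in series the flux q is common to all zones; the equivalent conductivity is the harmonic (thickness-weighted) mean, K_eq = L_total / Σ(L_j/K_j).
Σ(L/K) = 357/273 + 578/0.449 + 389/35.3 = 1.308 + 1287 + 11.02 = 1300 d
K_eq = L_total / Σ(L/K) = 1324 / 1300 = 1.019 m/d
q = K_eq · i = 1.019 × 0.0030 = 0.003056 m/d (same in every zone)
Zone A: v = q/n = 0.003056/0.22 = 0.01389 m/d → t_A = 357/0.01389 = 25700 d
Zone B: v = q/n = 0.003056/0.33 = 0.009261 m/d → t_B = 578/0.009261 = 62410 d
Zone C: v = q/n = 0.003056/0.09 = 0.03396 m/d → t_C = 389/0.03396 = 11460 d
Total t = 25700 + 62410 + 11460 = 99560 d
   = 99560 / 365 = 273 yr

273 years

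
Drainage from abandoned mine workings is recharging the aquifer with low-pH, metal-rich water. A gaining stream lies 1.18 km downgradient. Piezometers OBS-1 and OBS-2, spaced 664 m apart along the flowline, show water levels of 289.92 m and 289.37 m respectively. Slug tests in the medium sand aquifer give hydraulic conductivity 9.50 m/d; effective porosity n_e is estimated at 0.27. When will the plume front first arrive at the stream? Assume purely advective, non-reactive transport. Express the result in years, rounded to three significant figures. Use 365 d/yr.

111 years

Hydraulic gradient i = (289.92 − 289.37) / 664 = 0.55 / 664 = 8.283e-4
q = Ki = 9.50 × 8.283e-4 = 0.007869 m/d
Average linear velocity = 0.007869 / 0.27 = 0.02914 m/d
L = 1.18 km = 1180 m
t = L / v = 1180 / 0.02914 = 40490 d
   = 40490 / 365 = 111 yr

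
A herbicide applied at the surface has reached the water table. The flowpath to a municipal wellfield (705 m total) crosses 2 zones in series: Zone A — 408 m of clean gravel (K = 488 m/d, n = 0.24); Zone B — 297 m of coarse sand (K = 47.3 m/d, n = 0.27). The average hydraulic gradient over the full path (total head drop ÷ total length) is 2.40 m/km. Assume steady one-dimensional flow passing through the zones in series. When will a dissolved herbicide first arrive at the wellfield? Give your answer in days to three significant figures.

Steady 1-D flow in series ⇒ the Darcy flux q is identical in every zone and the zone head losses add (resistances L/K in series).
Σ(L/K) = 408/488 + 297/47.3 = 0.8361 + 6.279 = 7.115 d
K_eq = L_total / Σ(L/K) = 705 / 7.115 = 99.08 m/d
q = K_eq · i = 99.08 × 0.0024 = 0.2378 m/d (same in every zone)
Zone A: v = q/n = 0.2378/0.24 = 0.9908 m/d → t_A = 408/0.9908 = 411.8 d
Zone B: v = q/n = 0.2378/0.27 = 0.8808 m/d → t_B = 297/0.8808 = 337.2 d
Total t = 411.8 + 337.2 = 749.0 d

749 days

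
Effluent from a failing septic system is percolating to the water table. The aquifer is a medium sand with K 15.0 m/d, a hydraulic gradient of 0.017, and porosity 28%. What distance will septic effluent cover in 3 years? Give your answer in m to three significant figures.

997 m

Specific discharge q = 15.0 × 0.017 = 0.2550 m/d
Average linear velocity = 0.2550 / 0.28 = 0.9107 m/d
T = 3 yr × 365 = 1095 d
L = v × T = 0.9107 × 1095 = 997.2 m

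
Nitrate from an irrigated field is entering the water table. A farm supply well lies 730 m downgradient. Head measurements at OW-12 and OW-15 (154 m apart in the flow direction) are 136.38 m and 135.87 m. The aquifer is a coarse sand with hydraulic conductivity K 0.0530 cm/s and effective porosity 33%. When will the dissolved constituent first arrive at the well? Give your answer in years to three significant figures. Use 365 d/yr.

4.35 years

Hydraulic gradient i = (136.38 − 135.87) / 154 = 0.51 / 154 = 0.003312
K = 0.0530 cm/s × 864 = 45.79 m/d
Darcy flux q = K·i = 45.79 × 0.003312 = 0.1516 m/d
Seepage velocity v = q / n = 0.1516 / 0.33 = 0.4595 m/d
t = L / v = 730 / 0.4595 = 1589 d
   = 1589 / 365 = 4.35 yr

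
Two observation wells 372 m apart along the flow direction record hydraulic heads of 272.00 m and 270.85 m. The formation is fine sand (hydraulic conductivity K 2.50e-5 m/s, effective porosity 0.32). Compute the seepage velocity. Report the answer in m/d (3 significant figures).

0.0209 m/d

Hydraulic gradient i = (272.00 − 270.85) / 372 = 1.15 / 372 = 0.003091
K = 2.50e-5 m/s × 86400 s/d = 2.160 m/d
Specific discharge q = 2.160 × 0.003091 = 0.006677 m/d
Average linear velocity = 0.006677 / 0.32 = 0.02087 m/d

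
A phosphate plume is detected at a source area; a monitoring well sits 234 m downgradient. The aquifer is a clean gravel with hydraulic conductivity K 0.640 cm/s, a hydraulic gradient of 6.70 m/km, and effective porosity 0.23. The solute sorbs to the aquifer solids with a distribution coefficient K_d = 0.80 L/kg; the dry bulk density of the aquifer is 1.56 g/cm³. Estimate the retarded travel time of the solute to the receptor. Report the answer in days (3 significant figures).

K = 0.640 cm/s × 864 = 553.0 m/d
Specific discharge q = 553.0 × 0.0067 = 3.705 m/d
Seepage velocity v = q / n = 3.705 / 0.23 = 16.11 m/d
Retardation R = 1 + ρ_b·K_d/n = 1 + 1.56×0.80/0.23 = 6.426
Contaminant velocity v_c = v/R = 16.11/6.426 = 2.507 m/d
t = L/v_c = 234/2.507 = 93.35 d

93.4 days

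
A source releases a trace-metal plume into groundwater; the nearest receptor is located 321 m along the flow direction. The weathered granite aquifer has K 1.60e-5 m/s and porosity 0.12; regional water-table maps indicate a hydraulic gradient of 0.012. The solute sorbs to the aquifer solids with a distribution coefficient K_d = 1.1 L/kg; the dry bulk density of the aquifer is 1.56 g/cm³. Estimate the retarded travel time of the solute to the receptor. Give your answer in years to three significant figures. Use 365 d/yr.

K = 1.60e-5 m/s × 86400 s/d = 1.382 m/d
Darcy flux q = K·i = 1.382 × 0.012 = 0.01659 m/d
Seepage velocity v = q / n = 0.01659 / 0.12 = 0.1382 m/d
Retardation R = 1 + ρ_b·K_d/n = 1 + 1.56×1.1/0.12 = 15.30
Contaminant velocity v_c = v/R = 0.1382/15.30 = 0.009035 m/d
t = L/v_c = 321/0.009035 = 35530 d
   = 35530/365 = 97.3 yr

97.3 years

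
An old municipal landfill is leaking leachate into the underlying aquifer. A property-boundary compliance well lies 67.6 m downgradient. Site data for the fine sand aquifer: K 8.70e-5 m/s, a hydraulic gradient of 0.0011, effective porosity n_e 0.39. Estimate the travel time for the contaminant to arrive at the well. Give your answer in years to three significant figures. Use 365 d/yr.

K = 8.70e-5 m/s × 86400 s/d = 7.517 m/d
Specific discharge q = 7.517 × 0.0011 = 0.008268 m/d
v = Ki/n = 7.517·0.0011/0.39 = 0.02120 m/d
t = L / v = 67.6 / 0.02120 = 3188 d
   = 3188 / 365 = 8.74 yr

8.74 years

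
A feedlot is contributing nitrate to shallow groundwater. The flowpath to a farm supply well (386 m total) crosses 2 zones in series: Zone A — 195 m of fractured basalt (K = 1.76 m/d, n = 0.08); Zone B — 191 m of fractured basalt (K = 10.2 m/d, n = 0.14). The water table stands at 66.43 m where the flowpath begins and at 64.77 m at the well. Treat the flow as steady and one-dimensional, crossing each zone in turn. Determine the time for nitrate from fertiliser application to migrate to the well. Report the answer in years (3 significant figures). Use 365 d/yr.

9.05 years

Total head drop ΔH = 66.43 − 64.77 = 1.66 m
Continuity: the same q passes through each zone, so ΔH = q·Σ(L_j/K_j) — the zones act as resistances in series.
Σ(L/K) = 195/1.76 + 191/10.2 = 110.8 + 18.73 = 129.5 d
q = ΔH / Σ(L/K) = 1.66 / 129.5 = 0.01282 m/d (same in every zone)
Zone A: v = q/n = 0.01282/0.08 = 0.1602 m/d → t_A = 195/0.1602 = 1217 d
Zone B: v = q/n = 0.01282/0.14 = 0.09155 m/d → t_B = 191/0.09155 = 2086 d
Total t = 1217 + 2086 = 3304 d
   = 3304 / 365 = 9.05 yr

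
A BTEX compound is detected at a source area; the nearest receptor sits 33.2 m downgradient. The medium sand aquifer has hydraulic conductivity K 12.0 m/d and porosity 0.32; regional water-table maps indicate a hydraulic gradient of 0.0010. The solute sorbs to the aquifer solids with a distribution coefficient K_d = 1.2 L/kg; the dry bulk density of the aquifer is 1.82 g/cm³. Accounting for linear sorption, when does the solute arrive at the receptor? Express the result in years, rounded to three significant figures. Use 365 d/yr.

19.0 years

Darcy flux q = K·i = 12.0 × 0.0010 = 0.01200 m/d
Seepage velocity v = q / n = 0.01200 / 0.32 = 0.03750 m/d
Retardation R = 1 + ρ_b·K_d/n = 1 + 1.82×1.2/0.32 = 7.825
Contaminant velocity v_c = v/R = 0.03750/7.825 = 0.004792 m/d
t = L/v_c = 33.2/0.004792 = 6928 d
   = 6928/365 = 19.0 yr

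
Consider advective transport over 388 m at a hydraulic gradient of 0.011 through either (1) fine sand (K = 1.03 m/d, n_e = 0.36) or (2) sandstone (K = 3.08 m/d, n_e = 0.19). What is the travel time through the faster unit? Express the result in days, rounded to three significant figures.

2180 days

Unit 1 (fine sand): v = 1.03×0.011/0.36 = 0.03147 m/d, t = 388/0.03147 = 12330 d
Unit 2 (sandstone): v = 3.08×0.011/0.19 = 0.1783 m/d, t = 388/0.1783 = 2176 d
Faster unit: t = 2180 d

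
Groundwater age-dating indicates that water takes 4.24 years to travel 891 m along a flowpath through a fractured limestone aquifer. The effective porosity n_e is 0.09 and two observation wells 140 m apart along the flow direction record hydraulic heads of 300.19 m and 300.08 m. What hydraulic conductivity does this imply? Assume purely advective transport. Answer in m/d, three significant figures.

Hydraulic gradient i = (300.19 − 300.08) / 140 = 0.11 / 140 = 7.857e-4
t = 4.24 years = 1548 d
v = L / t = 891 / 1548 = 0.5757 m/d
K = v · n / i = 0.5757 × 0.09 / 7.857e-4 = 65.9 m/d

65.9 m/d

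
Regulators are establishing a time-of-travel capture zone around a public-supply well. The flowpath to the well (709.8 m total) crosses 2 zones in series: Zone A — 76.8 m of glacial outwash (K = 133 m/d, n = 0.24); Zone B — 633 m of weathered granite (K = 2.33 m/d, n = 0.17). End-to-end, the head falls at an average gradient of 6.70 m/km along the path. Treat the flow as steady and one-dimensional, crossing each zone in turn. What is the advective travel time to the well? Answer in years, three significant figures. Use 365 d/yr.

19.8 years

Continuity: the same q passes through each zone, so ΔH = q·Σ(L_j/K_j) — the zones act as resistances in series.
Σ(L/K) = 76.8/133 + 633/2.33 = 0.5774 + 271.7 = 272.3 d
K_eq = L_total / Σ(L/K) = 709.8 / 272.3 = 2.607 m/d
q = K_eq · i = 2.607 × 0.0067 = 0.01747 m/d (same in every zone)
Zone A: v = q/n = 0.01747/0.24 = 0.07278 m/d → t_A = 76.8/0.07278 = 1055 d
Zone B: v = q/n = 0.01747/0.17 = 0.1028 m/d → t_B = 633/0.1028 = 6160 d
Total t = 1055 + 6160 = 7216 d
   = 7216 / 365 = 19.8 yr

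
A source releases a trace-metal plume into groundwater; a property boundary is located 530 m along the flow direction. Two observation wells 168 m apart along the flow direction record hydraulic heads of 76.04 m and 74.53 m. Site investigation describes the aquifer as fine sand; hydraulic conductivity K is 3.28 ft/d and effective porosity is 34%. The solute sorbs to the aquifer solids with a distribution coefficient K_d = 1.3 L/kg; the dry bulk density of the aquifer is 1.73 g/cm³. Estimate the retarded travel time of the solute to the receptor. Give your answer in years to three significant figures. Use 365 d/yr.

418 years

Hydraulic gradient i = (76.04 − 74.53) / 168 = 1.51 / 168 = 0.008988
K = 3.28 ft/d × 0.3048 = 0.9997 m/d
q = Ki = 0.9997 × 0.008988 = 0.008986 m/d
Average linear velocity = 0.008986 / 0.34 = 0.02643 m/d
Retardation R = 1 + ρ_b·K_d/n = 1 + 1.73×1.3/0.34 = 7.615
Contaminant velocity v_c = v/R = 0.02643/7.615 = 0.003471 m/d
t = L/v_c = 530/0.003471 = 152700 d
   = 152700/365 = 418 yr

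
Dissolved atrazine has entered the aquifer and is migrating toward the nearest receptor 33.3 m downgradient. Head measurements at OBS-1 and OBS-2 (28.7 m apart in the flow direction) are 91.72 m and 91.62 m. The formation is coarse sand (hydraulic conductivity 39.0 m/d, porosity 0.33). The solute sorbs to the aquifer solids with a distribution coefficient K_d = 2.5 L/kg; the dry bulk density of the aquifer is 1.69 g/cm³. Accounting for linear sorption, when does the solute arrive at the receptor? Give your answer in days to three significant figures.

Hydraulic gradient i = (91.72 − 91.62) / 28.7 = 0.10 / 28.7 = 0.003484
Specific discharge q = 39.0 × 0.003484 = 0.1359 m/d
Seepage velocity v = q / n = 0.1359 / 0.33 = 0.4118 m/d
Retardation R = 1 + ρ_b·K_d/n = 1 + 1.69×2.5/0.33 = 13.80
Contaminant velocity v_c = v/R = 0.4118/13.80 = 0.02983 m/d
t = L/v_c = 33.3/0.02983 = 1116 d

1120 days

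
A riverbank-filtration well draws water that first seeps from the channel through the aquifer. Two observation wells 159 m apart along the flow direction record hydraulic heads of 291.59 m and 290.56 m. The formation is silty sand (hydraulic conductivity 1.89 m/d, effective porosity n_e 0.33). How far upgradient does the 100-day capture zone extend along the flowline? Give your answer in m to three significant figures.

3.71 m

Hydraulic gradient i = (291.59 − 290.56) / 159 = 1.03 / 159 = 0.006478
Darcy flux q = K·i = 1.89 × 0.006478 = 0.01224 m/d
Average linear velocity = 0.01224 / 0.33 = 0.03710 m/d
L = v × T = 0.03710 × 100 = 3.710 m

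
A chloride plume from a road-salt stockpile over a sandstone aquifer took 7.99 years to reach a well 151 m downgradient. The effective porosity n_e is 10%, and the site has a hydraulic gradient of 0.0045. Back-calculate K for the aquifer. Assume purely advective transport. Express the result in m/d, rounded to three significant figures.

t = 7.99 years = 2916 d
v = L / t = 151 / 2916 = 0.05178 m/d
K = v · n / i = 0.05178 × 0.10 / 0.0045 = 1.15 m/d

1.15 m/d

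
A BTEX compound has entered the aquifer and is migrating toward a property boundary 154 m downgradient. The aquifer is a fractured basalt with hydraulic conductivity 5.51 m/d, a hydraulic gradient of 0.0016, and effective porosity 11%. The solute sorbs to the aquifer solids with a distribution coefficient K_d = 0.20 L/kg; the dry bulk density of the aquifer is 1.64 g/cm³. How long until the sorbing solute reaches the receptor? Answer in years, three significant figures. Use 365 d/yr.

Specific discharge q = 5.51 × 0.0016 = 0.008816 m/d
Seepage velocity v = q / n = 0.008816 / 0.11 = 0.08015 m/d
Retardation R = 1 + ρ_b·K_d/n = 1 + 1.64×0.20/0.11 = 3.982
Contaminant velocity v_c = v/R = 0.08015/3.982 = 0.02013 m/d
t = L/v_c = 154/0.02013 = 7651 d
   = 7651/365 = 21.0 yr

21.0 years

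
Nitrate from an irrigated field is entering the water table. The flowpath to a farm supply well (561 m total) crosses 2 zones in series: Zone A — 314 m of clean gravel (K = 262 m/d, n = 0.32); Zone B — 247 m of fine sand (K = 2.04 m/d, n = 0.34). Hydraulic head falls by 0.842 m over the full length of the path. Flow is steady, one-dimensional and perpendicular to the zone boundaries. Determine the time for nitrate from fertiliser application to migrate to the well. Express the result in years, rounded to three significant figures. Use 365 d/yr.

73.4 years

Continuity: the same q passes through each zone, so ΔH = q·Σ(L_j/K_j) — the zones act as resistances in series.
Σ(L/K) = 314/262 + 247/2.04 = 1.198 + 121.1 = 122.3 d
q = ΔH / Σ(L/K) = 0.842 / 122.3 = 0.006886 m/d (same in every zone)
Zone A: v = q/n = 0.006886/0.32 = 0.02152 m/d → t_A = 314/0.02152 = 14590 d
Zone B: v = q/n = 0.006886/0.34 = 0.02025 m/d → t_B = 247/0.02025 = 12200 d
Total t = 14590 + 12200 = 26790 d
   = 26790 / 365 = 73.4 yr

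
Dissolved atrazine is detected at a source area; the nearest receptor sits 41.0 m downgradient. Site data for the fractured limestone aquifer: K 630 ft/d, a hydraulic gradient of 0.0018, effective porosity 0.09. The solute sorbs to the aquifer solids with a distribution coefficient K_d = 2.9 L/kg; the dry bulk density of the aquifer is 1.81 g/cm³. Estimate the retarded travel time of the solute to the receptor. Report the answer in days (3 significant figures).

633 days

K = 630 ft/d × 0.3048 = 192.0 m/d
Specific discharge q = 192.0 × 0.0018 = 0.3456 m/d
v = Ki/n = 192.0·0.0018/0.09 = 3.840 m/d
Retardation R = 1 + ρ_b·K_d/n = 1 + 1.81×2.9/0.09 = 59.32
Contaminant velocity v_c = v/R = 3.840/59.32 = 0.06474 m/d
t = L/v_c = 41.0/0.06474 = 633.3 d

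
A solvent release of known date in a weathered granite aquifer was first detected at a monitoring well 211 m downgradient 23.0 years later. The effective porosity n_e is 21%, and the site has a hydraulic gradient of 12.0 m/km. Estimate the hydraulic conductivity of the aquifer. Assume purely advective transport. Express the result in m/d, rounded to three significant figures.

0.440 m/d

t = 23.0 years = 8395 d
v = L / t = 211 / 8395 = 0.02513 m/d
K = v · n / i = 0.02513 × 0.21 / 0.012 = 0.440 m/d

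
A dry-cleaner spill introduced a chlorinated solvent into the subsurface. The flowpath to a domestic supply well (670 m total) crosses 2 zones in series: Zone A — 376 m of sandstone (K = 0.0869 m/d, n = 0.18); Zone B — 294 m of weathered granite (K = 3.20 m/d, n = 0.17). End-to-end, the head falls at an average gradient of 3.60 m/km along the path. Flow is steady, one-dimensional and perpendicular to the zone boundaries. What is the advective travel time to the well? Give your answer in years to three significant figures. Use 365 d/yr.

591 years

Continuity: the same q passes through each zone, so ΔH = q·Σ(L_j/K_j) — the zones act as resistances in series.
Σ(L/K) = 376/0.0869 + 294/3.20 = 4327 + 91.88 = 4419 d
K_eq = L_total / Σ(L/K) = 670 / 4419 = 0.1516 m/d
q = K_eq · i = 0.1516 × 0.0036 = 5.459e-4 m/d (same in every zone)
Zone A: v = q/n = 5.459e-4/0.18 = 0.003033 m/d → t_A = 376/0.003033 = 124000 d
Zone B: v = q/n = 5.459e-4/0.17 = 0.003211 m/d → t_B = 294/0.003211 = 91560 d
Total t = 124000 + 91560 = 215500 d
   = 215500 / 365 = 591 yr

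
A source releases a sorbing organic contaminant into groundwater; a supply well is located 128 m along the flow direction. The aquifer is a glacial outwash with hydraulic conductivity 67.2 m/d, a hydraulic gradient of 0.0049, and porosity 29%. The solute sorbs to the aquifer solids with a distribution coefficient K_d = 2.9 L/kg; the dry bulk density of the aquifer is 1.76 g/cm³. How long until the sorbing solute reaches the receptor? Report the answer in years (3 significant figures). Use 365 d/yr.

Darcy flux q = K·i = 67.2 × 0.0049 = 0.3293 m/d
v_s = q/n_e = 0.3293/0.29 = 1.135 m/d
Retardation R = 1 + ρ_b·K_d/n = 1 + 1.76×2.9/0.29 = 18.60
Contaminant velocity v_c = v/R = 1.135/18.60 = 0.06105 m/d
t = L/v_c = 128/0.06105 = 2097 d
   = 2097/365 = 5.74 yr

5.74 years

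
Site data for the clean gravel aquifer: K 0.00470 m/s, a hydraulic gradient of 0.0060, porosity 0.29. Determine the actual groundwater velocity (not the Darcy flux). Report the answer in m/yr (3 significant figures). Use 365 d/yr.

K = 0.00470 m/s × 86400 s/d = 406.1 m/d
Specific discharge q = 406.1 × 0.0060 = 2.436 m/d
Average linear velocity = 2.436 / 0.29 = 8.402 m/d
   = 8.402 × 365 = 3070 m/yr

3070 m/yr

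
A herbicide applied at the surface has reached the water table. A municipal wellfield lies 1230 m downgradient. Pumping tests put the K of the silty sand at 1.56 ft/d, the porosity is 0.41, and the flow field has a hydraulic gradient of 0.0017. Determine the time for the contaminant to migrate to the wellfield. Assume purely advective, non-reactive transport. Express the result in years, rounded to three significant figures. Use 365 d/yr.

K = 1.56 ft/d × 0.3048 = 0.4755 m/d
q = Ki = 0.4755 × 0.0017 = 8.083e-4 m/d
Seepage velocity v = q / n = 8.083e-4 / 0.41 = 0.001972 m/d
t = L / v = 1230 / 0.001972 = 623900 d
   = 623900 / 365 = 1710 yr

1710 years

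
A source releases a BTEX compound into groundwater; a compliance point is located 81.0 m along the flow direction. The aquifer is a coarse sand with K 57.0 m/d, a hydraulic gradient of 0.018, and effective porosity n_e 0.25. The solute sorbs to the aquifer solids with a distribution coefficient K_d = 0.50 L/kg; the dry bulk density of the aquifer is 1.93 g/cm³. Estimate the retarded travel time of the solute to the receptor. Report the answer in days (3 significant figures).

95.9 days

Specific discharge q = 57.0 × 0.018 = 1.026 m/d
Average linear velocity = 1.026 / 0.25 = 4.104 m/d
Retardation R = 1 + ρ_b·K_d/n = 1 + 1.93×0.50/0.25 = 4.860
Contaminant velocity v_c = v/R = 4.104/4.860 = 0.8444 m/d
t = L/v_c = 81.0/0.8444 = 95.92 d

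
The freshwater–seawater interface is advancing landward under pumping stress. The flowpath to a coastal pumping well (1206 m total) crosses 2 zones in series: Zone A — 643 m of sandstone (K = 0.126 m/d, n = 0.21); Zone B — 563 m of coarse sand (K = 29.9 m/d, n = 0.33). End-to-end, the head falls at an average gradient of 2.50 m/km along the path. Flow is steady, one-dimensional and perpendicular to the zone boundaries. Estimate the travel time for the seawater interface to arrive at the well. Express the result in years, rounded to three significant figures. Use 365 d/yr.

Steady 1-D flow in series ⇒ the Darcy flux q is identical in every zone and the zone head losses add (resistances L/K in series).
Σ(L/K) = 643/0.126 + 563/29.9 = 5103 + 18.83 = 5122 d
K_eq = L_total / Σ(L/K) = 1206 / 5122 = 0.2355 m/d
q = K_eq · i = 0.2355 × 0.0025 = 5.886e-4 m/d (same in every zone)
Zone A: v = q/n = 5.886e-4/0.21 = 0.002803 m/d → t_A = 643/0.002803 = 229400 d
Zone B: v = q/n = 5.886e-4/0.33 = 0.001784 m/d → t_B = 563/0.001784 = 315600 d
Total t = 229400 + 315600 = 545000 d
   = 545000 / 365 = 1490 yr

1490 years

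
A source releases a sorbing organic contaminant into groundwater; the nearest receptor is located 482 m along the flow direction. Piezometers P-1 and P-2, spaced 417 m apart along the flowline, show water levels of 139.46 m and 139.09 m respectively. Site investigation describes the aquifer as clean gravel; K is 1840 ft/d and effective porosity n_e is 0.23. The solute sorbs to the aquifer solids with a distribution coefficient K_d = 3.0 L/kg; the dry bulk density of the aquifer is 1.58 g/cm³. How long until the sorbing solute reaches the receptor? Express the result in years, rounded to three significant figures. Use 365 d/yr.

Hydraulic gradient i = (139.46 − 139.09) / 417 = 0.37 / 417 = 8.873e-4
K = 1840 ft/d × 0.3048 = 560.8 m/d
Specific discharge q = 560.8 × 8.873e-4 = 0.4976 m/d
v = Ki/n = 560.8·8.873e-4/0.23 = 2.164 m/d
Retardation R = 1 + ρ_b·K_d/n = 1 + 1.58×3.0/0.23 = 21.61
Contaminant velocity v_c = v/R = 2.164/21.61 = 0.1001 m/d
t = L/v_c = 482/0.1001 = 4814 d
   = 4814/365 = 13.2 yr

13.2 years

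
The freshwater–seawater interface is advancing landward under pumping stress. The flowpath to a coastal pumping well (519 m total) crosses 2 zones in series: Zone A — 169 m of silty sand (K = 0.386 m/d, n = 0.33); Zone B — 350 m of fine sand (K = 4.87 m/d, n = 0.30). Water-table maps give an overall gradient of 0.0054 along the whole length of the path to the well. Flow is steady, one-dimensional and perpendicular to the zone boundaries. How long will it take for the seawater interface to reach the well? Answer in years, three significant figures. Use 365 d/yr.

80.1 years

Continuity: the same q passes through each zone, so ΔH = q·Σ(L_j/K_j) — the zones act as resistances in series.
Σ(L/K) = 169/0.386 + 350/4.87 = 437.8 + 71.87 = 509.7 d
K_eq = L_total / Σ(L/K) = 519 / 509.7 = 1.018 m/d
q = K_eq · i = 1.018 × 0.0054 = 0.005499 m/d (same in every zone)
Zone A: v = q/n = 0.005499/0.33 = 0.01666 m/d → t_A = 169/0.01666 = 10140 d
Zone B: v = q/n = 0.005499/0.30 = 0.01833 m/d → t_B = 350/0.01833 = 19100 d
Total t = 10140 + 19100 = 29240 d
   = 29240 / 365 = 80.1 yr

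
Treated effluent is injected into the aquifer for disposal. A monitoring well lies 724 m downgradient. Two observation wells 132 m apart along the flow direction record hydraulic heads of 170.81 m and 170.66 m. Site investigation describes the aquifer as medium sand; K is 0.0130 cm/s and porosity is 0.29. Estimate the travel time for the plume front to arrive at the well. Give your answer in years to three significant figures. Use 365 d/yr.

Hydraulic gradient i = (170.81 − 170.66) / 132 = 0.15 / 132 = 0.001136
K = 0.0130 cm/s × 864 = 11.23 m/d
Specific discharge q = 11.23 × 0.001136 = 0.01276 m/d
v_s = q/n_e = 0.01276/0.29 = 0.04401 m/d
t = L / v = 724 / 0.04401 = 16450 d
   = 16450 / 365 = 45.1 yr

45.1 years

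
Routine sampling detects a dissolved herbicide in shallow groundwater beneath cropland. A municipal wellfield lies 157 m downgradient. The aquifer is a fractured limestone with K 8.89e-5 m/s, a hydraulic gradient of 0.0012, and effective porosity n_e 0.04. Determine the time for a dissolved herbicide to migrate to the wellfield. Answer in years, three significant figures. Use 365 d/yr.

1.87 years

K = 8.89e-5 m/s × 86400 s/d = 7.681 m/d
Specific discharge q = 7.681 × 0.0012 = 0.009217 m/d
Seepage velocity v = q / n = 0.009217 / 0.04 = 0.2304 m/d
t = L / v = 157 / 0.2304 = 681.3 d
   = 681.3 / 365 = 1.87 yr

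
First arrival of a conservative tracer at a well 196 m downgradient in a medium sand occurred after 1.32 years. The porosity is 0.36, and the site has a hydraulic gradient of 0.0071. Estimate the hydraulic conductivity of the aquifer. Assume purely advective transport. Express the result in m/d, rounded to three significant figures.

t = 1.32 years = 481.8 d
v = L / t = 196 / 481.8 = 0.4068 m/d
K = v · n / i = 0.4068 × 0.36 / 0.0071 = 20.6 m/d

20.6 m/d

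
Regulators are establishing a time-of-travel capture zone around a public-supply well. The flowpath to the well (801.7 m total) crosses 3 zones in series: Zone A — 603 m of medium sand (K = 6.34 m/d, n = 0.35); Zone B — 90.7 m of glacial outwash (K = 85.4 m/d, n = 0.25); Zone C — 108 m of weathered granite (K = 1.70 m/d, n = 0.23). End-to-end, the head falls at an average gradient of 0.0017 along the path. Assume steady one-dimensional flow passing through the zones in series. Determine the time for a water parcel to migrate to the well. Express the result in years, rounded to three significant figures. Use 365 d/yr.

83.0 years

Steady 1-D flow in series ⇒ the Darcy flux q is identical in every zone and the zone head losses add (resistances L/K in series).
Σ(L/K) = 603/6.34 + 90.7/85.4 + 108/1.70 = 95.11 + 1.062 + 63.53 = 159.7 d
K_eq = L_total / Σ(L/K) = 801.7 / 159.7 = 5.020 m/d
q = K_eq · i = 5.020 × 0.0017 = 0.008534 m/d (same in every zone)
Zone A: v = q/n = 0.008534/0.35 = 0.02438 m/d → t_A = 603/0.02438 = 24730 d
Zone B: v = q/n = 0.008534/0.25 = 0.03414 m/d → t_B = 90.7/0.03414 = 2657 d
Zone C: v = q/n = 0.008534/0.23 = 0.03710 m/d → t_C = 108/0.03710 = 2911 d
Total t = 24730 + 2657 + 2911 = 30300 d
   = 30300 / 365 = 83.0 yr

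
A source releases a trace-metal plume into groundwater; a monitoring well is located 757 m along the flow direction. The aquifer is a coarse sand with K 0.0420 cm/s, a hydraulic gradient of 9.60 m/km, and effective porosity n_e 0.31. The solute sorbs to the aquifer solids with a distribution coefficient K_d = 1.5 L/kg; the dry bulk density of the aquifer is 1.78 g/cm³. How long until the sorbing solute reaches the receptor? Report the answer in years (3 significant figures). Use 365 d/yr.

K = 0.0420 cm/s × 864 = 36.29 m/d
q = Ki = 36.29 × 0.0096 = 0.3484 m/d
v = Ki/n = 36.29·0.0096/0.31 = 1.124 m/d
Retardation R = 1 + ρ_b·K_d/n = 1 + 1.78×1.5/0.31 = 9.613
Contaminant velocity v_c = v/R = 1.124/9.613 = 0.1169 m/d
t = L/v_c = 757/0.1169 = 6476 d
   = 6476/365 = 17.7 yr

17.7 years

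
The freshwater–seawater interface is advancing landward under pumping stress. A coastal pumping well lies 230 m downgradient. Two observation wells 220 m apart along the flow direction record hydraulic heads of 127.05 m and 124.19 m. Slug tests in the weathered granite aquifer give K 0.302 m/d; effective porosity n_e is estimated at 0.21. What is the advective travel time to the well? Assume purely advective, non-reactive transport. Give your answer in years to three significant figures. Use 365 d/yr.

Hydraulic gradient i = (127.05 − 124.19) / 220 = 2.86 / 220 = 0.01300
Darcy flux q = K·i = 0.302 × 0.01300 = 0.003926 m/d
v = Ki/n = 0.302·0.01300/0.21 = 0.01870 m/d
t = L / v = 230 / 0.01870 = 12300 d
   = 12300 / 365 = 33.7 yr

33.7 years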